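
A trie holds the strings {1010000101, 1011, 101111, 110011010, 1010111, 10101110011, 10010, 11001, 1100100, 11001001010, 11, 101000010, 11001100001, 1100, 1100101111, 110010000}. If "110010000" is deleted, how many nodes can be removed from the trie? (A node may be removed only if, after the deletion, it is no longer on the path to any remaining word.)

2

After clearing the end-marker at "110010000", prune upward until reaching a node still needed by another word.
The suffix "00" (2 nodes) is used only by "110010000"; the node for "1100100" still has the child "1", so pruning stops there.
Nodes removed: 2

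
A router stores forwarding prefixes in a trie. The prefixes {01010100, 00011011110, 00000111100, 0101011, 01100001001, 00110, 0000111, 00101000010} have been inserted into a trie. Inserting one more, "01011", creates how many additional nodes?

1

"0101" is already a path in the trie; the remaining "1" must be added.
Each of the 1 remaining characters creates one node.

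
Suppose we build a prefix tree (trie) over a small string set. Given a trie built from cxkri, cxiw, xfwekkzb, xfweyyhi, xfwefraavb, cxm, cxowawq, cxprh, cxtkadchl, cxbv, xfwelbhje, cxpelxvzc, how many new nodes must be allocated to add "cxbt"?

"cxb" is already a path in the trie; the remaining "t" must be added.
So 4 − 3 = 1 new nodes.

1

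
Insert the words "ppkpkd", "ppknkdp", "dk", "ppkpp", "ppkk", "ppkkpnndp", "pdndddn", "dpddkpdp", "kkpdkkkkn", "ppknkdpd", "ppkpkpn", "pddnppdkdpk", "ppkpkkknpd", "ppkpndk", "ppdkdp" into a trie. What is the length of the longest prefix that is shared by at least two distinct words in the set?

7

Look for the deepest trie node that still has at least two words in its subtree.
e.g. "ppknkdp" and "ppknkdpd" share the prefix "ppknkdp" of length 7; no pair shares a longer one.
Longest shared-prefix length: 7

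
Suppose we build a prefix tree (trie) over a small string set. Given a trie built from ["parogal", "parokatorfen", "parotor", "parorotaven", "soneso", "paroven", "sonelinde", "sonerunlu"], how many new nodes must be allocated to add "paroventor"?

3

"paroven" is already a path in the trie; the remaining "tor" must be added.
New nodes needed: |"paroventor"| − 7 = 10 − 7 = 3.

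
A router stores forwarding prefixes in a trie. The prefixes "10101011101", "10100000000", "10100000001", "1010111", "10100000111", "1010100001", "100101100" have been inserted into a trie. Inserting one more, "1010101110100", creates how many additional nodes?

2

Walking "1010101110100" from the root, the first 11 characters ("10101011101") follow existing edges; "0" is the first miss.
New nodes needed: |"1010101110100"| − 11 = 13 − 11 = 2.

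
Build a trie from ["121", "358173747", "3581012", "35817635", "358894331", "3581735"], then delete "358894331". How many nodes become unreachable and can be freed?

6

Walk "358894331" from the leaf back toward the root, removing each node that no remaining word uses.
The suffix "894331" (6 nodes) is used only by "358894331"; the node for "358" still has the child "1", so pruning stops there.
Nodes removed: 6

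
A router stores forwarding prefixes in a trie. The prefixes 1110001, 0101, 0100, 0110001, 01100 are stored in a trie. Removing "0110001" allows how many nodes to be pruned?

2

After clearing the end-marker at "0110001", prune upward until reaching a node still needed by another word.
The suffix "01" (2 nodes) is used only by "0110001"; "01100" is itself a stored word, so pruning stops there.
Nodes removed: 2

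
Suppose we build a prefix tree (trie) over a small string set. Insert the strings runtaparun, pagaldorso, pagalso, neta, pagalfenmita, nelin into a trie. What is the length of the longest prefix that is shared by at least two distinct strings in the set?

Look for the deepest trie node that still has at least two words in its subtree.
e.g. "pagaldorso" and "pagalfenmita" share the prefix "pagal" of length 5; no pair shares a longer one.
Longest shared-prefix length: 5

5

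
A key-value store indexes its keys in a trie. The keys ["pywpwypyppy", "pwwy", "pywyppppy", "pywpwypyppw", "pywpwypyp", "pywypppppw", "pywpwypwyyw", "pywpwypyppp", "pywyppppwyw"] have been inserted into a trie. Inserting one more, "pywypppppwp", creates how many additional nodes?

1

The longest prefix of "pywypppppwp" already in the trie is "pywypppppw" (length 10).
Each of the 1 remaining characters creates one node.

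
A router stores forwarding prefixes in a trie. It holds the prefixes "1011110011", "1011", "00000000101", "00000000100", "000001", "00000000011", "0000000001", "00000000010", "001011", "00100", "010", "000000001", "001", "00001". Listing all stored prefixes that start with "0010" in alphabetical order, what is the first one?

DFS of the "0010" subtree visits, in order: "00100", "001011"
The 1st is 00100.

00100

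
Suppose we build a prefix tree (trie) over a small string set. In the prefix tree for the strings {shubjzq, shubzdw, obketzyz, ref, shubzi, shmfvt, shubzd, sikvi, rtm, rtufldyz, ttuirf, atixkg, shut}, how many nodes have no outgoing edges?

A leaf is a node with no children — equivalently, the end of a word that is not a proper prefix of any other stored word.
Those words: "atixkg", "obketzyz", "ref", "rtm", "rtufldyz", "shmfvt", "shubjzq", "shubzdw", "shubzi", "shut", "sikvi", "ttuirf"
Leaf count: 12

12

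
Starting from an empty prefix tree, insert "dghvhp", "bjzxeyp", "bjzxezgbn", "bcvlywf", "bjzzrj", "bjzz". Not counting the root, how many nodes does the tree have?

Count nodes per top-level branch (shared prefixes stored once):
  'b'-branch (bcvlywf, bjzxeyp, bjzxezgbn, bjzz, bjzzrj): 20 nodes
  'd'-branch (dghvhp): 6 nodes
Sum: 26

26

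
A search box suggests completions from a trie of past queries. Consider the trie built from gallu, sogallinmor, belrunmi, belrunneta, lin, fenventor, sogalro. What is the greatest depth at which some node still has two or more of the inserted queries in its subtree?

6

The deepest shared node is where two words last agree before diverging.
"belrunmi" and "belrunneta" agree on "belrun" (6 characters) before diverging; nothing deeper is shared.
Longest shared-prefix length: 6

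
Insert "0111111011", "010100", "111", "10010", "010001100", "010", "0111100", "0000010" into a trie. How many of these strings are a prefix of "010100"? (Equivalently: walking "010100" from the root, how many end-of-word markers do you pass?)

Check each prefix of "010100" against the stored set — each match is an end-marker on the path.
Prefixes of the query that are stored words: "010", "010100"
Count: 2

2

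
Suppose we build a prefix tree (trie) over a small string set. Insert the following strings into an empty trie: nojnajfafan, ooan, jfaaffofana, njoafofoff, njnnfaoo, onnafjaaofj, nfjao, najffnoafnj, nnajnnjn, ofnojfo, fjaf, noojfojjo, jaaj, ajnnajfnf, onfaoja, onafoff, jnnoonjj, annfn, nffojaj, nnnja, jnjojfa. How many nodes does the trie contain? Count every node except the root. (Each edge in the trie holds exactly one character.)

Trace insertions, counting only characters that open a new branch:
  "nojnajfafan" → 11 new (n, o, j, n, a, j, f, a, f, a, n)
  "ooan" → 4 new (o, o, a, n)
  "jfaaffofana" → 11 new (j, f, a, a, f, f, o, f, a, n, a)
  "njoafofoff" → prefix "n" already present; 9 new (j, o, a, f, o, f, o, f, f)
  "njnnfaoo" → prefix "nj" already present; 6 new (n, n, f, a, o, o)
  "onnafjaaofj" → prefix "o" already present; 10 new (n, n, a, f, j, a, a, o, f, j)
  "nfjao" → prefix "n" already present; 4 new (f, j, a, o)
  "najffnoafnj" → prefix "n" already present; 10 new (a, j, f, f, n, o, a, f, n, j)
  "nnajnnjn" → prefix "n" already present; 7 new (n, a, j, n, n, j, n)
  "ofnojfo" → prefix "o" already present; 6 new (f, n, o, j, f, o)
  "fjaf" → 4 new (f, j, a, f)
  "noojfojjo" → prefix "no" already present; 7 new (o, j, f, o, j, j, o)
  "jaaj" → prefix "j" already present; 3 new (a, a, j)
  "ajnnajfnf" → 9 new (a, j, n, n, a, j, f, n, f)
  "onfaoja" → prefix "on" already present; 5 new (f, a, o, j, a)
  "onafoff" → prefix "on" already present; 5 new (a, f, o, f, f)
  "jnnoonjj" → prefix "j" already present; 7 new (n, n, o, o, n, j, j)
  "annfn" → prefix "a" already present; 4 new (n, n, f, n)
  "nffojaj" → prefix "nf" already present; 5 new (f, o, j, a, j)
  "nnnja" → prefix "nn" already present; 3 new (n, j, a)
  "jnjojfa" → prefix "jn" already present; 5 new (j, o, j, f, a)
Total nodes = 11 + 4 + 11 + 9 + 6 + 10 + 4 + 10 + 7 + 6 + 4 + 7 + 3 + 9 + 5 + 5 + 7 + 4 + 5 + 3 + 5 = 135

135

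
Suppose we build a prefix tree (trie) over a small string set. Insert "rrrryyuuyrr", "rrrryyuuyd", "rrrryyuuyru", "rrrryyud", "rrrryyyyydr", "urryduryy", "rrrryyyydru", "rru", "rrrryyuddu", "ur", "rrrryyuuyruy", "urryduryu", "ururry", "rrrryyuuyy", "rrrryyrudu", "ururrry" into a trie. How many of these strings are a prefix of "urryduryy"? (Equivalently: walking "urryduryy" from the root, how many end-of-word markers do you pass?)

Walk "urryduryy" from the root; an end-of-word marker is hit whenever a stored word is a prefix of "urryduryy".
Prefixes of the query that are stored words: "ur", "urryduryy"
Count: 2

2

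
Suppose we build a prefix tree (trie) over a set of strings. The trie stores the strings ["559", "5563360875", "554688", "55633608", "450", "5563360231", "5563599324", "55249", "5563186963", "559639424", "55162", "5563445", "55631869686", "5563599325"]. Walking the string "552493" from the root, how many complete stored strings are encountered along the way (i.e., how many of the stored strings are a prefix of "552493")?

1

Traverse "552493" character by character; count nodes along the way that are marked as word ends.
Prefixes of the query that are stored words: "55249"
Count: 1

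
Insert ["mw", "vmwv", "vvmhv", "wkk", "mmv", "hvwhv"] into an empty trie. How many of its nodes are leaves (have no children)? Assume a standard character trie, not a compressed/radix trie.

6

Leaves are exactly the stored words that no other stored word extends.
Those words: "hvwhv", "mmv", "mw", "vmwv", "vvmhv", "wkk"
Leaf count: 6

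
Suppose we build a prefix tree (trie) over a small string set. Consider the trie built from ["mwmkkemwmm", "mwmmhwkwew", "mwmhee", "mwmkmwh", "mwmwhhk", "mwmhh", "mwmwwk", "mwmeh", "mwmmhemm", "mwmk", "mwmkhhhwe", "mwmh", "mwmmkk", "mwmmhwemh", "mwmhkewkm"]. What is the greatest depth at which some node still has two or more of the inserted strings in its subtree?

6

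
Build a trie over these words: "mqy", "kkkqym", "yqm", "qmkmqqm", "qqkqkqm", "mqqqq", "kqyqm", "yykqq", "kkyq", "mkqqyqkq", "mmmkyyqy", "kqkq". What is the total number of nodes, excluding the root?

Count nodes per top-level branch (shared prefixes stored once):
  'k'-branch (kkkqym, kkyq, kqkq, kqyqm): 14 nodes
  'm'-branch (mkqqyqkq, mmmkyyqy, mqqqq, mqy): 20 nodes
  'q'-branch (qmkmqqm, qqkqkqm): 13 nodes
  'y'-branch (yqm, yykqq): 7 nodes
Sum: 54

54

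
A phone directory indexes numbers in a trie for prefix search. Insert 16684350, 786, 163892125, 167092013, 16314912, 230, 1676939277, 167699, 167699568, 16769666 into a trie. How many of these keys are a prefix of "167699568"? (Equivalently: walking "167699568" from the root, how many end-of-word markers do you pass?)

Check each prefix of "167699568" against the stored set — each match is an end-marker on the path.
Prefixes of the query that are stored words: "167699", "167699568"
Count: 2

2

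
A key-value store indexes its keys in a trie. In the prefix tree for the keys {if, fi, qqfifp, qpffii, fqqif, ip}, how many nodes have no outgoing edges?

6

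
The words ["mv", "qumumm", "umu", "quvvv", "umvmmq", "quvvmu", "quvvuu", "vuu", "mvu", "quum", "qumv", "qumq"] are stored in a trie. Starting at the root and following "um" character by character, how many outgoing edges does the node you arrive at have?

Follow the path "um" to its node, then look at its outgoing edges.
Characters that immediately follow "um" among the stored strings: {u, v}.
That node has 2 child edges.

2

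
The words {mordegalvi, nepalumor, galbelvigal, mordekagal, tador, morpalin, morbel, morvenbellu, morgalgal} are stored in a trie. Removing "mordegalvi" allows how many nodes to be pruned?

5

A node on "mordegalvi"'s path can go only if nothing else ends at it or branches off below it.
The suffix "galvi" (5 nodes) is used only by "mordegalvi"; the node for "morde" still has the child "k", so pruning stops there.
Nodes removed: 5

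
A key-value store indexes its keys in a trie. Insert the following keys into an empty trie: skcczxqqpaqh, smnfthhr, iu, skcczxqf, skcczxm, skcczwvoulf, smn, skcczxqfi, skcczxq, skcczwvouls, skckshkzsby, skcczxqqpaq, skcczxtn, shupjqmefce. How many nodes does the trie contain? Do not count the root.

51

Insert word by word; a character creates a node only if that edge doesn't already exist:
  "skcczxqqpaqh" → 12 new (s, k, c, c, z, x, q, q, p, a, q, h)
  "smnfthhr" → prefix "s" already present; 7 new (m, n, f, t, h, h, r)
  "iu" → 2 new (i, u)
  "skcczxqf" → prefix "skcczxq" already present; 1 new (f)
  "skcczxm" → prefix "skcczx" already present; 1 new (m)
  "skcczwvoulf" → prefix "skccz" already present; 6 new (w, v, o, u, l, f)
  "smn" → prefix "smn" already present; 0 new (none)
  "skcczxqfi" → prefix "skcczxqf" already present; 1 new (i)
  "skcczxq" → prefix "skcczxq" already present; 0 new (none)
  "skcczwvouls" → prefix "skcczwvoul" already present; 1 new (s)
  "skckshkzsby" → prefix "skc" already present; 8 new (k, s, h, k, z, s, b, y)
  "skcczxqqpaq" → prefix "skcczxqqpaq" already present; 0 new (none)
  "skcczxtn" → prefix "skcczx" already present; 2 new (t, n)
  "shupjqmefce" → prefix "s" already present; 10 new (h, u, p, j, q, m, e, f, c, e)
Total nodes = 12 + 7 + 2 + 1 + 1 + 6 + 0 + 1 + 0 + 1 + 8 + 0 + 2 + 10 = 51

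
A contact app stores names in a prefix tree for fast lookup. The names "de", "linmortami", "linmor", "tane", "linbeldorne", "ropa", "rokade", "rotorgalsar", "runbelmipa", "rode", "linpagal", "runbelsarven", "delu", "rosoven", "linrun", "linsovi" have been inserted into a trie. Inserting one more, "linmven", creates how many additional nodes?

Walking "linmven" from the root, the first 4 characters ("linm") follow existing edges; "v" is the first miss.
Each of the 3 remaining characters creates one node.

3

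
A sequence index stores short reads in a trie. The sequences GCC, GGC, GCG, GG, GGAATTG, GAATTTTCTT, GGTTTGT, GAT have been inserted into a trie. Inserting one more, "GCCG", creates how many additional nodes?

Walking "GCCG" from the root, the first 3 characters ("GCC") follow existing edges; "G" is the first miss.
So 4 − 3 = 1 new nodes.

1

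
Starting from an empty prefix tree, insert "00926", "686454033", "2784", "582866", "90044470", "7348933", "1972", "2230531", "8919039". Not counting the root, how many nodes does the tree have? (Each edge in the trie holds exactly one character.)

Insert word by word; a character creates a node only if that edge doesn't already exist:
  "00926" → 5 new (0, 0, 9, 2, 6)
  "686454033" → 9 new (6, 8, 6, 4, 5, 4, 0, 3, 3)
  "2784" → 4 new (2, 7, 8, 4)
  "582866" → 6 new (5, 8, 2, 8, 6, 6)
  "90044470" → 8 new (9, 0, 0, 4, 4, 4, 7, 0)
  "7348933" → 7 new (7, 3, 4, 8, 9, 3, 3)
  "1972" → 4 new (1, 9, 7, 2)
  "2230531" → prefix "2" already present; 6 new (2, 3, 0, 5, 3, 1)
  "8919039" → 7 new (8, 9, 1, 9, 0, 3, 9)
Total nodes = 5 + 9 + 4 + 6 + 8 + 7 + 4 + 6 + 7 = 56

56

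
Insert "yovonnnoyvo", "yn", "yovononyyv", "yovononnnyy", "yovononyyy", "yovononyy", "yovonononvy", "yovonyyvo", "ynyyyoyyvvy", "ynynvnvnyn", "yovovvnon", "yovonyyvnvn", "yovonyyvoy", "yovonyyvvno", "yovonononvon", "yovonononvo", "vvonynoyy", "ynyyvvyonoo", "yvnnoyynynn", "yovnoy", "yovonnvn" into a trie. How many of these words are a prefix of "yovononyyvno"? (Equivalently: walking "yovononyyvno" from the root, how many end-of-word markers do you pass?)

2

Check each prefix of "yovononyyvno" against the stored set — each match is an end-marker on the path.
Prefixes of the query that are stored words: "yovononyy", "yovononyyv"
Count: 2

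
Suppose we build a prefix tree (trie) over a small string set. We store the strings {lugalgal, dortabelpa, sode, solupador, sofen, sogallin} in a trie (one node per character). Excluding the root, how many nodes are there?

Trie structure (* marks end of a word):
(root)
├─ d
│  └─ o
│     └─ r
│        └─ t
│           └─ a
│              └─ b
│                 └─ e
│                    └─ l
│                       └─ p
│                          └─ a *
├─ l
│  └─ u
│     └─ g
│        └─ a
│           └─ l
│              └─ g
│                 └─ a
│                    └─ l *
└─ s
   └─ o
      ├─ d
      │  └─ e *
      ├─ f
      │  └─ e
      │     └─ n *
      ├─ g
      │  └─ a
      │     └─ l
      │        └─ l
      │           └─ i
      │              └─ n *
      └─ l
         └─ u
            └─ p
               └─ a
                  └─ d
                     └─ o
                        └─ r *
Counting every labelled node above: 38.

38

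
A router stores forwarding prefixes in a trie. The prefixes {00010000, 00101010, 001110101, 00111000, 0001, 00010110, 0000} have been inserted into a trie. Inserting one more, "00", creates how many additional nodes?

0

"00" is already a full path in the trie; only an end-marker is added.
No new nodes are needed: 0.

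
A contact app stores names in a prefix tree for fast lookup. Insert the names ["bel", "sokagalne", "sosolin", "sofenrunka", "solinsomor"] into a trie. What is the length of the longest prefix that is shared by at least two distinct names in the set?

The deepest shared node is where two words last agree before diverging.
e.g. "sofenrunka" and "sokagalne" share the prefix "so" of length 2; no pair shares a longer one.
Longest shared-prefix length: 2

2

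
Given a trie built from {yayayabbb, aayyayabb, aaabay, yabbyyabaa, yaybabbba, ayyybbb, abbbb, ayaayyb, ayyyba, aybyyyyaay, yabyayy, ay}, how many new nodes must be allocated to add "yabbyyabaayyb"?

3

The longest prefix of "yabbyyabaayyb" already in the trie is "yabbyyabaa" (length 10).
New nodes needed: |"yabbyyabaayyb"| − 10 = 13 − 10 = 3.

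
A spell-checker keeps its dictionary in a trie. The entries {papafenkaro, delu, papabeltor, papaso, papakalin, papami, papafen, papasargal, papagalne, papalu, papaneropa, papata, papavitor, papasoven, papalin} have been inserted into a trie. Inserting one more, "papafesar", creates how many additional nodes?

3

Walking "papafesar" from the root, the first 6 characters ("papafe") follow existing edges; "s" is the first miss.
New nodes needed: |"papafesar"| − 6 = 9 − 6 = 3.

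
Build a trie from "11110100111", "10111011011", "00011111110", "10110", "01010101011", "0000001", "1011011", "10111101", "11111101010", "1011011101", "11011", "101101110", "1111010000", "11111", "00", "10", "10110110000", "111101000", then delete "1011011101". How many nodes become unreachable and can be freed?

1

After clearing the end-marker at "1011011101", prune upward until reaching a node still needed by another word.
The suffix "1" (1 node) is used only by "1011011101"; "101101110" is itself a stored word, so pruning stops there.
Nodes removed: 1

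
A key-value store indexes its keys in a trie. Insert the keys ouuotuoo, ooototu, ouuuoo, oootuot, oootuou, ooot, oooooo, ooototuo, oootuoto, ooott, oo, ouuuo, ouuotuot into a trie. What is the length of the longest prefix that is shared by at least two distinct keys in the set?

Equivalently: take the maximum, over all pairs, of their longest common prefix length.
"ooototu" and "ooototuo" agree on "ooototu" (7 characters) before diverging; nothing deeper is shared.
Longest shared-prefix length: 7

7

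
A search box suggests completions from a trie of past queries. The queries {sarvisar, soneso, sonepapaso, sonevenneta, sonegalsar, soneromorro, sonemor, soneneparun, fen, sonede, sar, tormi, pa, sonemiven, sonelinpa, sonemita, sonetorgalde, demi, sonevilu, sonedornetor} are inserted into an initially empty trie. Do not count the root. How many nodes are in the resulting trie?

94

Count nodes per top-level branch (shared prefixes stored once):
  'd'-branch (demi): 4 nodes
  'f'-branch (fen): 3 nodes
  'p'-branch (pa): 2 nodes
  's'-branch (sar, sarvisar, sonede, sonedornetor, sonegalsar, sonelinpa, sonemita, sonemiven, sonemor, soneneparun, sonepapaso, soneromorro, soneso, sonetorgalde, sonevenneta, sonevilu): 80 nodes
  't'-branch (tormi): 5 nodes
Sum: 94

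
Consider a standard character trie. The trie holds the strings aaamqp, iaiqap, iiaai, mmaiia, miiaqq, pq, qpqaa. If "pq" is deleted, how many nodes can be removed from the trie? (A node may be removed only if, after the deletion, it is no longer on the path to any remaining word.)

Walk "pq" from the leaf back toward the root, removing each node that no remaining word uses.
No other word shares any prefix with "pq", so all 2 of its nodes go.
Nodes removed: 2

2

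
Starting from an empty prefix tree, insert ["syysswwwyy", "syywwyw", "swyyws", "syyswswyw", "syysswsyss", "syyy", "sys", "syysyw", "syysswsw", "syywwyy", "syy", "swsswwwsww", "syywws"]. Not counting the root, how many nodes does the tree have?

43

Count nodes per top-level branch (shared prefixes stored once):
  's'-branch (swsswwwsww, swyyws, sys, syy, syysswsw, syysswsyss, syysswwwyy, syyswswyw, syysyw, syywws, syywwyw, syywwyy, syyy): 43 nodes
Sum: 43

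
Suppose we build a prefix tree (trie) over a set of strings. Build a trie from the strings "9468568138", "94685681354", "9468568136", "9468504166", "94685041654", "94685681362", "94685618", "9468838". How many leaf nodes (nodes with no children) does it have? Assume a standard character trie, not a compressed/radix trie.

Leaves are exactly the stored words that no other stored word extends.
Those words: "94685041654", "9468504166", "94685618", "94685681354", "94685681362", "9468568138", "9468838"
Leaf count: 7

7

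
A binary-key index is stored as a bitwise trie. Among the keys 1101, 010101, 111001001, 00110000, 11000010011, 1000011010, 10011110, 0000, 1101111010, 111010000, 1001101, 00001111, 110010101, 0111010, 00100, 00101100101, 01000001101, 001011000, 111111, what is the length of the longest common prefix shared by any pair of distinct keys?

Look for the deepest trie node that still has at least two words in its subtree.
e.g. "001011000" and "00101100101" share the prefix "00101100" of length 8; no pair shares a longer one.
Longest shared-prefix length: 8

8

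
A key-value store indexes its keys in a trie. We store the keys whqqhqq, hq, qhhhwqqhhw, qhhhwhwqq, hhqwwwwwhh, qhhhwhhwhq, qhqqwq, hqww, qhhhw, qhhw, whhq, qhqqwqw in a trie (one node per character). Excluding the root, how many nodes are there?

46

Trace insertions, counting only characters that open a new branch:
  "whqqhqq" → 7 new (w, h, q, q, h, q, q)
  "hq" → 2 new (h, q)
  "qhhhwqqhhw" → 10 new (q, h, h, h, w, q, q, h, h, w)
  "qhhhwhwqq" → prefix "qhhhw" already present; 4 new (h, w, q, q)
  "hhqwwwwwhh" → prefix "h" already present; 9 new (h, q, w, w, w, w, w, h, h)
  "qhhhwhhwhq" → prefix "qhhhwh" already present; 4 new (h, w, h, q)
  "qhqqwq" → prefix "qh" already present; 4 new (q, q, w, q)
  "hqww" → prefix "hq" already present; 2 new (w, w)
  "qhhhw" → prefix "qhhhw" already present; 0 new (none)
  "qhhw" → prefix "qhh" already present; 1 new (w)
  "whhq" → prefix "wh" already present; 2 new (h, q)
  "qhqqwqw" → prefix "qhqqwq" already present; 1 new (w)
Total nodes = 7 + 2 + 10 + 4 + 9 + 4 + 4 + 2 + 0 + 1 + 2 + 1 = 46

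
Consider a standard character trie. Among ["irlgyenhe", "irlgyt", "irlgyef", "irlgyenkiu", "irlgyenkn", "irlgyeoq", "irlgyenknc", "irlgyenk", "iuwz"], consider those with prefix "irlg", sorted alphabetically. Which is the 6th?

DFS of the "irlg" subtree visits, in order: "irlgyef", "irlgyenhe", "irlgyenk", "irlgyenkiu", "irlgyenkn", "irlgyenknc", "irlgyeoq", "irlgyt"
Position 6: irlgyenknc

irlgyenknc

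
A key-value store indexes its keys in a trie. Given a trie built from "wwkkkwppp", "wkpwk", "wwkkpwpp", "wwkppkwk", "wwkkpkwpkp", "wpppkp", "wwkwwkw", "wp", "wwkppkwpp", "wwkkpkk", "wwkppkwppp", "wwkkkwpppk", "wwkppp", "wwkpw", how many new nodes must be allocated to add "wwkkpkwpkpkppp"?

Walking "wwkkpkwpkpkppp" from the root, the first 10 characters ("wwkkpkwpkp") follow existing edges; "k" is the first miss.
New nodes needed: |"wwkkpkwpkpkppp"| − 10 = 14 − 10 = 4.

4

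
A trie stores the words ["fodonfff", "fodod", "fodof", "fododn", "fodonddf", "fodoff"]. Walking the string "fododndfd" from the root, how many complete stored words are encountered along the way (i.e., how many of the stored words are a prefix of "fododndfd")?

2

Walk "fododndfd" from the root; an end-of-word marker is hit whenever a stored word is a prefix of "fododndfd".
Prefixes of the query that are stored words: "fodod", "fododn"
Count: 2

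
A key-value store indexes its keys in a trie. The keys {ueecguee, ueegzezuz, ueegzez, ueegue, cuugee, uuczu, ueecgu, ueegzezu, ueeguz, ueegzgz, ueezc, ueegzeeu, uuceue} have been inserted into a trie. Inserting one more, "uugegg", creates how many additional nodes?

"uu" is already a path in the trie; the remaining "gegg" must be added.
New nodes needed: |"uugegg"| − 2 = 6 − 2 = 4.

4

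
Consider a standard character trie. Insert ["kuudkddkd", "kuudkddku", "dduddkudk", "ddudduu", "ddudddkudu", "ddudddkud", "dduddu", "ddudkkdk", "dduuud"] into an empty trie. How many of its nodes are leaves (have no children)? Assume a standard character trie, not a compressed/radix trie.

7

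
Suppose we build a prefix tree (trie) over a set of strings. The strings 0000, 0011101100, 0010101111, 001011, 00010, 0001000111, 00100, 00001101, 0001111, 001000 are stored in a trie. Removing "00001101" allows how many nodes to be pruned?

4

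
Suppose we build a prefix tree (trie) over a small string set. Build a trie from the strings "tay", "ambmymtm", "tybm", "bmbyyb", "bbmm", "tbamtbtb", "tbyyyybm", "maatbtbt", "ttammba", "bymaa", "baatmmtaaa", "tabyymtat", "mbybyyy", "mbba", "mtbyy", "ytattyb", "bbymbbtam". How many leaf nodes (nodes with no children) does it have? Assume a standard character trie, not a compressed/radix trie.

A leaf is a node with no children — equivalently, the end of a word that is not a proper prefix of any other stored word.
Those words: "ambmymtm", "baatmmtaaa", "bbmm", "bbymbbtam", "bmbyyb", "bymaa", "maatbtbt", "mbba", "mbybyyy", "mtbyy", "tabyymtat", "tay", "tbamtbtb", "tbyyyybm", "ttammba", "tybm", "ytattyb"
Leaf count: 17

17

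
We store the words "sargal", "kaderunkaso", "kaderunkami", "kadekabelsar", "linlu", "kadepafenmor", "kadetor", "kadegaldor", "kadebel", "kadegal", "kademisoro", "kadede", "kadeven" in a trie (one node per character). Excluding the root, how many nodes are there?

Trace insertions, counting only characters that open a new branch:
  "sargal" → 6 new (s, a, r, g, a, l)
  "kaderunkaso" → 11 new (k, a, d, e, r, u, n, k, a, s, o)
  "kaderunkami" → prefix "kaderunka" already present; 2 new (m, i)
  "kadekabelsar" → prefix "kade" already present; 8 new (k, a, b, e, l, s, a, r)
  "linlu" → 5 new (l, i, n, l, u)
  "kadepafenmor" → prefix "kade" already present; 8 new (p, a, f, e, n, m, o, r)
  "kadetor" → prefix "kade" already present; 3 new (t, o, r)
  "kadegaldor" → prefix "kade" already present; 6 new (g, a, l, d, o, r)
  "kadebel" → prefix "kade" already present; 3 new (b, e, l)
  "kadegal" → prefix "kadegal" already present; 0 new (none)
  "kademisoro" → prefix "kade" already present; 6 new (m, i, s, o, r, o)
  "kadede" → prefix "kade" already present; 2 new (d, e)
  "kadeven" → prefix "kade" already present; 3 new (v, e, n)
Total nodes = 6 + 11 + 2 + 8 + 5 + 8 + 3 + 6 + 3 + 0 + 6 + 2 + 3 = 63

63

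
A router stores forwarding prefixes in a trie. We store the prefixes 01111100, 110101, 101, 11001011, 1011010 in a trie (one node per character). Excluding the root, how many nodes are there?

25

Trace insertions, counting only characters that open a new branch:
  "01111100" → 8 new (0, 1, 1, 1, 1, 1, 0, 0)
  "110101" → 6 new (1, 1, 0, 1, 0, 1)
  "101" → prefix "1" already present; 2 new (0, 1)
  "11001011" → prefix "110" already present; 5 new (0, 1, 0, 1, 1)
  "1011010" → prefix "101" already present; 4 new (1, 0, 1, 0)
Total nodes = 8 + 6 + 2 + 5 + 4 = 25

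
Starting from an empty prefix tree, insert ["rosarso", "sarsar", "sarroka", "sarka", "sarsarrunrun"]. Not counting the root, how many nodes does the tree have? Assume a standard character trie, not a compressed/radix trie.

Count nodes per top-level branch (shared prefixes stored once):
  'r'-branch (rosarso): 7 nodes
  's'-branch (sarka, sarroka, sarsar, sarsarrunrun): 18 nodes
Sum: 25

25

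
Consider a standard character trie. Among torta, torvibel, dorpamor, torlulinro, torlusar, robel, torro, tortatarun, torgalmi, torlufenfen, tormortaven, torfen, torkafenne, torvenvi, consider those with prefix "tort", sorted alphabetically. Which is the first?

Words with prefix "tort", in lexicographic order: "torta", "tortatarun"
The 1st is torta.

torta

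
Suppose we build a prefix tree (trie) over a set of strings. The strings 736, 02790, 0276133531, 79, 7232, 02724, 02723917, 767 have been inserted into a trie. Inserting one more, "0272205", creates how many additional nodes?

3

The longest prefix of "0272205" already in the trie is "0272" (length 4).
New nodes needed: |"0272205"| − 4 = 7 − 4 = 3.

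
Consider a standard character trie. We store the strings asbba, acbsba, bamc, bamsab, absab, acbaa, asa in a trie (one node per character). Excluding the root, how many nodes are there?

Insert word by word; a character creates a node only if that edge doesn't already exist:
  "asbba" → 5 new (a, s, b, b, a)
  "acbsba" → prefix "a" already present; 5 new (c, b, s, b, a)
  "bamc" → 4 new (b, a, m, c)
  "bamsab" → prefix "bam" already present; 3 new (s, a, b)
  "absab" → prefix "a" already present; 4 new (b, s, a, b)
  "acbaa" → prefix "acb" already present; 2 new (a, a)
  "asa" → prefix "as" already present; 1 new (a)
Total nodes = 5 + 5 + 4 + 3 + 4 + 2 + 1 = 24

24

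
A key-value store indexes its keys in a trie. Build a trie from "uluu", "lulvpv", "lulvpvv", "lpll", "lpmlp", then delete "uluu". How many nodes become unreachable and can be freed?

4

Walk "uluu" from the leaf back toward the root, removing each node that no remaining word uses.
No other word shares any prefix with "uluu", so all 4 of its nodes go.
Nodes removed: 4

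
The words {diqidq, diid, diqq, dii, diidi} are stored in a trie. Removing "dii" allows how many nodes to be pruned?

After clearing the end-marker at "dii", prune upward until reaching a node still needed by another word.
Every node on "dii" is still needed (e.g. by "diid"), so nothing is freed.
Nodes removed: 0

0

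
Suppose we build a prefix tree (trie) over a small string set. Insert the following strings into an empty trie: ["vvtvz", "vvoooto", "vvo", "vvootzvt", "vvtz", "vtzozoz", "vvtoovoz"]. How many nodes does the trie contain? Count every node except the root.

Insert word by word; a character creates a node only if that edge doesn't already exist:
  "vvtvz" → 5 new (v, v, t, v, z)
  "vvoooto" → prefix "vv" already present; 5 new (o, o, o, t, o)
  "vvo" → prefix "vvo" already present; 0 new (none)
  "vvootzvt" → prefix "vvoo" already present; 4 new (t, z, v, t)
  "vvtz" → prefix "vvt" already present; 1 new (z)
  "vtzozoz" → prefix "v" already present; 6 new (t, z, o, z, o, z)
  "vvtoovoz" → prefix "vvt" already present; 5 new (o, o, v, o, z)
Total nodes = 5 + 5 + 0 + 4 + 1 + 6 + 5 = 26

26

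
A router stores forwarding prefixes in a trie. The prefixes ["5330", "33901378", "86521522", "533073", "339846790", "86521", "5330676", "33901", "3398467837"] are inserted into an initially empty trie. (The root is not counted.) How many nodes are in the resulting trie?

Trie structure (* marks end of a word):
(root)
├─ 3
│  └─ 3
│     └─ 9
│        ├─ 0
│        │  └─ 1 *
│        │     └─ 3
│        │        └─ 7
│        │           └─ 8 *
│        └─ 8
│           └─ 4
│              └─ 6
│                 └─ 7
│                    ├─ 8
│                    │  └─ 3
│                    │     └─ 7 *
│                    └─ 9
│                       └─ 0 *
├─ 5
│  └─ 3
│     └─ 3
│        └─ 0 *
│           ├─ 6
│           │  └─ 7
│           │     └─ 6 *
│           └─ 7
│              └─ 3 *
└─ 8
   └─ 6
      └─ 5
         └─ 2
            └─ 1 *
               └─ 5
                  └─ 2
                     └─ 2 *
Counting every labelled node above: 34.

34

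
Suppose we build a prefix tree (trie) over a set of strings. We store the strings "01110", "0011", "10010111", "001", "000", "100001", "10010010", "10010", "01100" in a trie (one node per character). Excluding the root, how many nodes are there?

25

Trace insertions, counting only characters that open a new branch:
  "01110" → 5 new (0, 1, 1, 1, 0)
  "0011" → prefix "0" already present; 3 new (0, 1, 1)
  "10010111" → 8 new (1, 0, 0, 1, 0, 1, 1, 1)
  "001" → prefix "001" already present; 0 new (none)
  "000" → prefix "00" already present; 1 new (0)
  "100001" → prefix "100" already present; 3 new (0, 0, 1)
  "10010010" → prefix "10010" already present; 3 new (0, 1, 0)
  "10010" → prefix "10010" already present; 0 new (none)
  "01100" → prefix "011" already present; 2 new (0, 0)
Total nodes = 5 + 3 + 8 + 0 + 1 + 3 + 3 + 0 + 2 = 25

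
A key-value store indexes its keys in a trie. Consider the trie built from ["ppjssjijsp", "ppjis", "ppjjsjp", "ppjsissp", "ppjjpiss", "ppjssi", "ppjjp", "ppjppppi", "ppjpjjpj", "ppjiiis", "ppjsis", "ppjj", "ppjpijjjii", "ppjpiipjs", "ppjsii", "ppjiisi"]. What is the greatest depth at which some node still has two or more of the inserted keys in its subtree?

Look for the deepest trie node that still has at least two words in its subtree.
"ppjsis" and "ppjsissp" agree on "ppjsis" (6 characters) before diverging; nothing deeper is shared.
Longest shared-prefix length: 6

6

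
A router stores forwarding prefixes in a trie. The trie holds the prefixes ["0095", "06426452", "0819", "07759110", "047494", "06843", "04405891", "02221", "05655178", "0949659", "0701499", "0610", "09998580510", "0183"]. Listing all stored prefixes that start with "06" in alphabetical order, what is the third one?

Words with prefix "06", in lexicographic order: "0610", "06426452", "06843"
Position 3: 06843

06843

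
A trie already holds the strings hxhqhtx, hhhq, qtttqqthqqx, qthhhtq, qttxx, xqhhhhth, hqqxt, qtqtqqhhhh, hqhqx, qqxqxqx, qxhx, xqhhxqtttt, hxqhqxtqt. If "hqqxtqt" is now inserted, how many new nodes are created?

2

The longest prefix of "hqqxtqt" already in the trie is "hqqxt" (length 5).
So 7 − 5 = 2 new nodes.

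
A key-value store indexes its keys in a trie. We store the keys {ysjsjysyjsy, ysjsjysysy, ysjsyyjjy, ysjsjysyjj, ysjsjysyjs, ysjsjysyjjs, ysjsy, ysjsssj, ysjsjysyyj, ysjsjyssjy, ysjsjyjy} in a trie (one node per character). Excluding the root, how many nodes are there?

Count nodes per top-level branch (shared prefixes stored once):
  'y'-branch (ysjsjyjy, ysjsjyssjy, ysjsjysyjj, ysjsjysyjjs, ysjsjysyjs, ysjsjysyjsy, ysjsjysysy, ysjsjysyyj, ysjsssj, ysjsy, ysjsyyjjy): 30 nodes
Sum: 30

30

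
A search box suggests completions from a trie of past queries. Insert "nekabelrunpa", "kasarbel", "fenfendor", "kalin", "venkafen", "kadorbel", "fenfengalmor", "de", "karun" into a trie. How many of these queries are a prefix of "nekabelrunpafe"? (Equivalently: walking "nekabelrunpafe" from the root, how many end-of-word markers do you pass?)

1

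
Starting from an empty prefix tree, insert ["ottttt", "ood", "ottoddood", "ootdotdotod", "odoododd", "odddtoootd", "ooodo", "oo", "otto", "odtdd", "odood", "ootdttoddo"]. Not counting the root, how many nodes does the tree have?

50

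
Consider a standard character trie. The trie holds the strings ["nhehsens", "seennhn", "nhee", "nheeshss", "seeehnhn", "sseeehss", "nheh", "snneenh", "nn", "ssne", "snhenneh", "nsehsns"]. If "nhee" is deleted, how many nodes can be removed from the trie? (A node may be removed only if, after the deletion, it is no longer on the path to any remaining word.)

0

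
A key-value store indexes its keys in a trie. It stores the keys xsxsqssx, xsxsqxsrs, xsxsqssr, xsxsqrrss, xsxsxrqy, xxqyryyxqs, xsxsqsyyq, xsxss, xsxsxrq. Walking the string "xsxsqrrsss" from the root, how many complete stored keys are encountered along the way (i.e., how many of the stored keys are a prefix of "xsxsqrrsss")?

1

Check each prefix of "xsxsqrrsss" against the stored set — each match is an end-marker on the path.
Prefixes of the query that are stored words: "xsxsqrrss"
Count: 1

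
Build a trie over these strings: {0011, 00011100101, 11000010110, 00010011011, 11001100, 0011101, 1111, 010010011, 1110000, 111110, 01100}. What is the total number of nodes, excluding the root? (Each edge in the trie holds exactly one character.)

57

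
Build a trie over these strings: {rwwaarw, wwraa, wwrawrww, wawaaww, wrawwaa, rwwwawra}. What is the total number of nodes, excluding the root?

Insert word by word; a character creates a node only if that edge doesn't already exist:
  "rwwaarw" → 7 new (r, w, w, a, a, r, w)
  "wwraa" → 5 new (w, w, r, a, a)
  "wwrawrww" → prefix "wwra" already present; 4 new (w, r, w, w)
  "wawaaww" → prefix "w" already present; 6 new (a, w, a, a, w, w)
  "wrawwaa" → prefix "w" already present; 6 new (r, a, w, w, a, a)
  "rwwwawra" → prefix "rww" already present; 5 new (w, a, w, r, a)
Total nodes = 7 + 5 + 4 + 6 + 6 + 5 = 33

33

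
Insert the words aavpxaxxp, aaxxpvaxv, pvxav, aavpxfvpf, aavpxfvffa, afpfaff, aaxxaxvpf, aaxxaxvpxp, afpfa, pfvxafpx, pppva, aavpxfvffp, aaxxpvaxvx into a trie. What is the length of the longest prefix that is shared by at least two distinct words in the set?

9

Look for the deepest trie node that still has at least two words in its subtree.
"aavpxfvffa" and "aavpxfvffp" agree on "aavpxfvff" (9 characters) before diverging; nothing deeper is shared.
Longest shared-prefix length: 9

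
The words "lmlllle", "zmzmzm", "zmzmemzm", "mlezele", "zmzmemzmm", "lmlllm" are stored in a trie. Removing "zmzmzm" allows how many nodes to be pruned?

2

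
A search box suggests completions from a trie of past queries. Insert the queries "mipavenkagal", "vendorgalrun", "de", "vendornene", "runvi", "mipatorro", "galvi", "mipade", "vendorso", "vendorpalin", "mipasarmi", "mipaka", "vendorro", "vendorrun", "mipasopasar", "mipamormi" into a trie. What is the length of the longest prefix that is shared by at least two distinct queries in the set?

Equivalently: take the maximum, over all pairs, of their longest common prefix length.
e.g. "vendorro" and "vendorrun" share the prefix "vendorr" of length 7; no pair shares a longer one.
Longest shared-prefix length: 7

7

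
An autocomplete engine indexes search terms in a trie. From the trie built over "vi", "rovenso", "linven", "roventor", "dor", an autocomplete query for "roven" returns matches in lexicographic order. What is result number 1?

rovenso

Filter for "roven…" and sort: "rovenso", "roventor"
Position 1: rovenso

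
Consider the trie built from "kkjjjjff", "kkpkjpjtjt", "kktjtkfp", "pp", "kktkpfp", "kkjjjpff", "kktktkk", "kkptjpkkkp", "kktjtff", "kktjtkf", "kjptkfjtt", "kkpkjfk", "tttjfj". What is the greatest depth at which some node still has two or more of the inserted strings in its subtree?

7

Look for the deepest trie node that still has at least two words in its subtree.
e.g. "kktjtkf" and "kktjtkfp" share the prefix "kktjtkf" of length 7; no pair shares a longer one.
Longest shared-prefix length: 7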